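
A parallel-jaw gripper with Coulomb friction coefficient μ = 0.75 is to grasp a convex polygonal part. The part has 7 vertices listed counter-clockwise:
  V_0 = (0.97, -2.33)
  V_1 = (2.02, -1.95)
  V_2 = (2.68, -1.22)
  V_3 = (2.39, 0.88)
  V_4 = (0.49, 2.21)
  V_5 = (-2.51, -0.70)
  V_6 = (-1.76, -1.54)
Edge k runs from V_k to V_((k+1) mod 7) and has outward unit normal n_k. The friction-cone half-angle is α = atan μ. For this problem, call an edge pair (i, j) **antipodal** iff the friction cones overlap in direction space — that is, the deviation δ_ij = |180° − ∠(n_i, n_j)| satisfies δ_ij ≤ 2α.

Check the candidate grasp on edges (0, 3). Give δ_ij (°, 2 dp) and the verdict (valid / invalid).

α = atan 0.75 = 36.87°;  2α = 73.74°
edge 0: e_0 = (+1.05, +0.38);  n_0 = (+0.3403, -0.9403)
edge 3: e_3 = (-1.90, +1.33);  n_3 = (+0.5735, +0.8192)
∠(n_0, n_3) = 125.11°
δ = |180° − 125.11°| = 54.89°
54.89° ≤ 2α = 73.74°  →  valid

δ = 54.89°, valid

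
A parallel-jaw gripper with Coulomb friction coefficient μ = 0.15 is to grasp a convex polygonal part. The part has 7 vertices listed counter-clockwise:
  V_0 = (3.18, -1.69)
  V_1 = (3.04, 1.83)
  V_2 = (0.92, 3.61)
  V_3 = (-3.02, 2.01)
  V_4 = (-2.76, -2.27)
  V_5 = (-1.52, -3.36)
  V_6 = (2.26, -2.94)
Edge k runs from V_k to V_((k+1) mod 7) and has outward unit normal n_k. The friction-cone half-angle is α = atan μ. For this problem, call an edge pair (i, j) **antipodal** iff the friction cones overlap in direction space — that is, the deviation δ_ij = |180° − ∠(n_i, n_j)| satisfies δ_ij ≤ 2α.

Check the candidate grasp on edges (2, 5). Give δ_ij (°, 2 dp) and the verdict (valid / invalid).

δ = 15.76°, valid

α = atan 0.15 = 8.53°;  2α = 17.06°
edge 2: e_2 = (-3.94, -1.60);  n_2 = (-0.3763, +0.9265)
edge 5: e_5 = (+3.78, +0.42);  n_5 = (+0.1104, -0.9939)
∠(n_2, n_5) = 164.24°
δ = |180° − 164.24°| = 15.76°
15.76° ≤ 2α = 17.06°  →  valid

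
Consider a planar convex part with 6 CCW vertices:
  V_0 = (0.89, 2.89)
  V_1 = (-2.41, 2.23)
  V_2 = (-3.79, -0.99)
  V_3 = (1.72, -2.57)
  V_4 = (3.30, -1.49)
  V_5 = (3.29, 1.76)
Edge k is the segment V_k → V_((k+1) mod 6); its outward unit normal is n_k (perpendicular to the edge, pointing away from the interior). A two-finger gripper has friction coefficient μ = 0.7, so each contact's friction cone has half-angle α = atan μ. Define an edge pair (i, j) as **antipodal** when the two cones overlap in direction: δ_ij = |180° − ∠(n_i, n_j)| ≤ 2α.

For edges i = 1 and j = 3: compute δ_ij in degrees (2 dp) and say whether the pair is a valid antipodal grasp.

δ = 32.45°, valid

α = atan 0.7 = 34.99°;  2α = 69.98°
edge 1: e_1 = (-1.38, -3.22);  n_1 = (-0.9191, +0.3939)
edge 3: e_3 = (+1.58, +1.08);  n_3 = (+0.5643, -0.8256)
∠(n_1, n_3) = 147.55°
δ = |180° − 147.55°| = 32.45°
32.45° ≤ 2α = 69.98°  →  valid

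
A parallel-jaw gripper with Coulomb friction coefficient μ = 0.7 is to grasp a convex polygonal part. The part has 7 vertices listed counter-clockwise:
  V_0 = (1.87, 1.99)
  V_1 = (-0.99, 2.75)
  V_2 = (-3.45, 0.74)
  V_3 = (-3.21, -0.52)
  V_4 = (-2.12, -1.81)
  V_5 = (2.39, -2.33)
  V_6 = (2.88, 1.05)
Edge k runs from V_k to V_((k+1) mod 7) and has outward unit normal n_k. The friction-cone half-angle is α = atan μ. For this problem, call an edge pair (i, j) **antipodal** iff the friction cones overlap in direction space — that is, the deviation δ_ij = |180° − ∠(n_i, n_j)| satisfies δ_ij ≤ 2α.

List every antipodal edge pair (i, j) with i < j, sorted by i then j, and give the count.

α = atan 0.7 = 34.99°;  2α = 69.98°
n_0 = (+0.2568, +0.9665)
n_1 = (-0.6327, +0.7744)
n_2 = (-0.9823, -0.1871)
n_3 = (-0.7638, -0.6454)
n_4 = (-0.1145, -0.9934)
n_5 = (+0.9897, -0.1435)
n_6 = (+0.6813, +0.7320)
  (0,1): δ = 125.87°  ·
  (0,2): δ = 64.33°  ✓
  (0,3): δ = 34.92°  ✓
  (0,4): δ = 8.30°  ✓
  (0,5): δ = 96.63°  ·
  (0,6): δ = 151.94°  ·
  (1,2): δ = 118.47°  ·
  (1,3): δ = 89.05°  ·
  (1,4): δ = 45.83°  ✓
  (1,5): δ = 42.50°  ✓
  (1,6): δ = 97.80°  ·
  (2,3): δ = 150.59°  ·
  (2,4): δ = 107.36°  ·
  (2,5): δ = 19.03°  ✓
  (2,6): δ = 36.27°  ✓
  (3,4): δ = 136.77°  ·
  (3,5): δ = 48.45°  ✓
  (3,6): δ = 6.86°  ✓
  (4,5): δ = 91.67°  ·
  (4,6): δ = 36.37°  ✓
  (5,6): δ = 124.70°  ·
antipodal pairs: 10

count = 10; pairs: (0,2), (0,3), (0,4), (1,4), (1,5), (2,5), (2,6), (3,5), (3,6), (4,6)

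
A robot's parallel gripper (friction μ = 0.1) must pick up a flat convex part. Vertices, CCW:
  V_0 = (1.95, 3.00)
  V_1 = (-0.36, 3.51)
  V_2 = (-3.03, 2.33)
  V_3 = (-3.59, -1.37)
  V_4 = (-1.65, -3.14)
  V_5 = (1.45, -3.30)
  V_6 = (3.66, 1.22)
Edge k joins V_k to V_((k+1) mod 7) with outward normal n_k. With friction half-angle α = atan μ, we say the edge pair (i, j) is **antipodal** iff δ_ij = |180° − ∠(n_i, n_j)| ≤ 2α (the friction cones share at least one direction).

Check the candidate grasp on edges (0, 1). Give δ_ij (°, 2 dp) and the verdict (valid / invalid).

δ = 143.71°, invalid

α = atan 0.1 = 5.71°;  2α = 11.42°
edge 0: e_0 = (-2.31, +0.51);  n_0 = (+0.2156, +0.9765)
edge 1: e_1 = (-2.67, -1.18);  n_1 = (-0.4042, +0.9147)
∠(n_0, n_1) = 36.29°
δ = |180° − 36.29°| = 143.71°
143.71° > 2α = 11.42°  →  invalid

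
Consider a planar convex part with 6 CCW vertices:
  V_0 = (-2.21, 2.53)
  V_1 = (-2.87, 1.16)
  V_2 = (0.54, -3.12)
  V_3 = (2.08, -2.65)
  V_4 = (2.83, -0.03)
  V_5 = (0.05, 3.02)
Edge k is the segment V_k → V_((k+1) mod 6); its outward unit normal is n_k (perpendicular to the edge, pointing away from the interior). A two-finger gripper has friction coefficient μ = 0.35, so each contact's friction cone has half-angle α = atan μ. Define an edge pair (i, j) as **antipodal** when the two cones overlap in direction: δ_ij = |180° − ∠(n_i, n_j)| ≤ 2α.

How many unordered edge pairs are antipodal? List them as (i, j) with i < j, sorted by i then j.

α = atan 0.35 = 19.29°;  2α = 38.58°
n_0 = (-0.9009, +0.4340)
n_1 = (-0.7821, -0.6231)
n_2 = (+0.2919, -0.9564)
n_3 = (+0.9614, -0.2752)
n_4 = (+0.7391, +0.6736)
n_5 = (-0.2119, +0.9773)
  (0,1): δ = 115.73°  ·
  (0,2): δ = 47.31°  ·
  (0,3): δ = 9.75°  ✓
  (0,4): δ = 68.07°  ·
  (0,5): δ = 127.96°  ·
  (1,2): δ = 111.57°  ·
  (1,3): δ = 54.52°  ·
  (1,4): δ = 3.80°  ✓
  (1,5): δ = 63.69°  ·
  (2,3): δ = 122.95°  ·
  (2,4): δ = 64.62°  ·
  (2,5): δ = 4.74°  ✓
  (3,4): δ = 121.68°  ·
  (3,5): δ = 61.79°  ·
  (4,5): δ = 120.12°  ·
antipodal pairs: 3

count = 3; pairs: (0,3), (1,4), (2,5)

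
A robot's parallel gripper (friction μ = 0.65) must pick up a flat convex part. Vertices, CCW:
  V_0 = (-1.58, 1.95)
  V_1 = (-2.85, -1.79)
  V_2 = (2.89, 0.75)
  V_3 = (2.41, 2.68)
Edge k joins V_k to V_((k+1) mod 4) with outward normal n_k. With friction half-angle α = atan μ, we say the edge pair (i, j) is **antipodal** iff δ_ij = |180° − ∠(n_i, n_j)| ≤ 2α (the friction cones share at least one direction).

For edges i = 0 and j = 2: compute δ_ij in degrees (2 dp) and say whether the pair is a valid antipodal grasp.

α = atan 0.65 = 33.02°;  2α = 66.05°
edge 0: e_0 = (-1.27, -3.74);  n_0 = (-0.9469, +0.3215)
edge 2: e_2 = (-0.48, +1.93);  n_2 = (+0.9704, +0.2414)
∠(n_0, n_2) = 147.28°
δ = |180° − 147.28°| = 32.72°
32.72° ≤ 2α = 66.05°  →  valid

δ = 32.72°, valid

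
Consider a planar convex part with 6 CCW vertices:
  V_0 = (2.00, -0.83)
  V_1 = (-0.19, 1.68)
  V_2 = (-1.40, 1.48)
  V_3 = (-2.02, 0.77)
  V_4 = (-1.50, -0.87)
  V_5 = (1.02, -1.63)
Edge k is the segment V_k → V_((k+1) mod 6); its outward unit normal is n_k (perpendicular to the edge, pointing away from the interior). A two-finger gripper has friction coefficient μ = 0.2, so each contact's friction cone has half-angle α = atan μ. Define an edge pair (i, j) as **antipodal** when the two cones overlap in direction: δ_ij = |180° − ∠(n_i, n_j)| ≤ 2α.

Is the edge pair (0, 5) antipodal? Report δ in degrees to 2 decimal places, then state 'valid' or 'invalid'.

α = atan 0.2 = 11.31°;  2α = 22.62°
edge 0: e_0 = (-2.19, +2.51);  n_0 = (+0.7535, +0.6574)
edge 5: e_5 = (+0.98, +0.80);  n_5 = (+0.6324, -0.7747)
∠(n_0, n_5) = 91.88°
δ = |180° − 91.88°| = 88.12°
88.12° > 2α = 22.62°  →  invalid

δ = 88.12°, invalid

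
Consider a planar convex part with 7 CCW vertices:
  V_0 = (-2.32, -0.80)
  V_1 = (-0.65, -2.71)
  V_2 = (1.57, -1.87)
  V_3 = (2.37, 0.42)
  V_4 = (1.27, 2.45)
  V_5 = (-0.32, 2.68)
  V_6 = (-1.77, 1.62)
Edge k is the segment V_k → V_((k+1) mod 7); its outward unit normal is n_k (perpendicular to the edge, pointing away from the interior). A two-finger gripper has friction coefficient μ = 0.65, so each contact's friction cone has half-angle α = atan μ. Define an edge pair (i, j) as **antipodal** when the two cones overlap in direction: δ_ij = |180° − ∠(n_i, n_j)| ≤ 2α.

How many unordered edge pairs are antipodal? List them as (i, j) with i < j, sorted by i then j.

count = 9; pairs: (0,2), (0,3), (0,4), (1,4), (1,5), (1,6), (2,5), (2,6), (3,6)

α = atan 0.65 = 33.02°;  2α = 66.05°
n_0 = (-0.7528, -0.6582)
n_1 = (+0.3539, -0.9353)
n_2 = (+0.9441, -0.3298)
n_3 = (+0.8792, +0.4764)
n_4 = (+0.1432, +0.9897)
n_5 = (-0.5902, +0.8073)
n_6 = (-0.9751, +0.2216)
  (0,1): δ = 110.44°  ·
  (0,2): δ = 60.42°  ✓
  (0,3): δ = 12.71°  ✓
  (0,4): δ = 40.60°  ✓
  (0,5): δ = 85.00°  ·
  (0,6): δ = 126.03°  ·
  (1,2): δ = 129.98°  ·
  (1,3): δ = 82.27°  ·
  (1,4): δ = 28.96°  ✓
  (1,5): δ = 15.44°  ✓
  (1,6): δ = 56.47°  ✓
  (2,3): δ = 132.29°  ·
  (2,4): δ = 78.97°  ·
  (2,5): δ = 34.58°  ✓
  (2,6): δ = 6.45°  ✓
  (3,4): δ = 126.68°  ·
  (3,5): δ = 82.28°  ·
  (3,6): δ = 41.26°  ✓
  (4,5): δ = 135.60°  ·
  (4,6): δ = 94.57°  ·
  (5,6): δ = 138.97°  ·
antipodal pairs: 9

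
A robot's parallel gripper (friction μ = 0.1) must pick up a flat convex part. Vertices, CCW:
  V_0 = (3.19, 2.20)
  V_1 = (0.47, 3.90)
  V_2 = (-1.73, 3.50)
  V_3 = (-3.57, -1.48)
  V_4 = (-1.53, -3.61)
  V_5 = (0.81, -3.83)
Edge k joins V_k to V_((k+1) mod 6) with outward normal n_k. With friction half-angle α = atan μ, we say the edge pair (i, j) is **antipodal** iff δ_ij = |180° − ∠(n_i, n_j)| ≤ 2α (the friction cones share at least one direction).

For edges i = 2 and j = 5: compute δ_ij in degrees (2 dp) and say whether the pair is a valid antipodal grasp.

δ = 1.26°, valid

α = atan 0.1 = 5.71°;  2α = 11.42°
edge 2: e_2 = (-1.84, -4.98);  n_2 = (-0.9380, +0.3466)
edge 5: e_5 = (+2.38, +6.03);  n_5 = (+0.9302, -0.3671)
∠(n_2, n_5) = 178.74°
δ = |180° − 178.74°| = 1.26°
1.26° ≤ 2α = 11.42°  →  valid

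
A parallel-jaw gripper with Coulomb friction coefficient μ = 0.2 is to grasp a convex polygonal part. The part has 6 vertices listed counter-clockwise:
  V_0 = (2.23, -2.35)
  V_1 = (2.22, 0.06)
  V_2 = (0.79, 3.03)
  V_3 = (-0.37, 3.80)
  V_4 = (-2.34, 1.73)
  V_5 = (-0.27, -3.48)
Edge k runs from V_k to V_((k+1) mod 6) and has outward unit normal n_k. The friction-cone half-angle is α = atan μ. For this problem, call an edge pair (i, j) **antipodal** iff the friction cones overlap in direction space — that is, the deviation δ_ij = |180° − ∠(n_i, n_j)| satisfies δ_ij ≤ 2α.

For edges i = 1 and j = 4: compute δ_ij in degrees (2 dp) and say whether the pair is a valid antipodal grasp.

α = atan 0.2 = 11.31°;  2α = 22.62°
edge 1: e_1 = (-1.43, +2.97);  n_1 = (+0.9010, +0.4338)
edge 4: e_4 = (+2.07, -5.21);  n_4 = (-0.9293, -0.3692)
∠(n_1, n_4) = 175.96°
δ = |180° − 175.96°| = 4.04°
4.04° ≤ 2α = 22.62°  →  valid

δ = 4.04°, valid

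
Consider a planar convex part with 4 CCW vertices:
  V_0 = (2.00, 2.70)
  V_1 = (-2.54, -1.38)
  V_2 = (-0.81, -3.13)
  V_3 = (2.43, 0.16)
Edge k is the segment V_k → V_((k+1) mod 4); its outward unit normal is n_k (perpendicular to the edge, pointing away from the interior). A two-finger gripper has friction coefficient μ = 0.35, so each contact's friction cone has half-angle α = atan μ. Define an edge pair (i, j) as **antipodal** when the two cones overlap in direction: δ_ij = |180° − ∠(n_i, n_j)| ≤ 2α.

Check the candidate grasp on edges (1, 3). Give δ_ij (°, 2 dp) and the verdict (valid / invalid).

α = atan 0.35 = 19.29°;  2α = 38.58°
edge 1: e_1 = (+1.73, -1.75);  n_1 = (-0.7112, -0.7030)
edge 3: e_3 = (-0.43, +2.54);  n_3 = (+0.9860, +0.1669)
∠(n_1, n_3) = 144.94°
δ = |180° − 144.94°| = 35.06°
35.06° ≤ 2α = 38.58°  →  valid

δ = 35.06°, valid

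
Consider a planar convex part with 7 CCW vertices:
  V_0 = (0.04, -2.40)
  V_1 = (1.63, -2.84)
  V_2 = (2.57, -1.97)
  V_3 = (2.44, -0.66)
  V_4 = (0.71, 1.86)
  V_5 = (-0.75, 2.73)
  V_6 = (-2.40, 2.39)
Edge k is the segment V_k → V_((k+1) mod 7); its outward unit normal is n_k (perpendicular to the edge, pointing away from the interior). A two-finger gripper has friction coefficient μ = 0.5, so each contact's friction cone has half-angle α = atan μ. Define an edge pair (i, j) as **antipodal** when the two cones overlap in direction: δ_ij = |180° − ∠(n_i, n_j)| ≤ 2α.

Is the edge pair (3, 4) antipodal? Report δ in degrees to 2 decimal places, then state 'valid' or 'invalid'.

δ = 155.26°, invalid

α = atan 0.5 = 26.57°;  2α = 53.13°
edge 3: e_3 = (-1.73, +2.52);  n_3 = (+0.8244, +0.5660)
edge 4: e_4 = (-1.46, +0.87);  n_4 = (+0.5119, +0.8590)
∠(n_3, n_4) = 24.74°
δ = |180° − 24.74°| = 155.26°
155.26° > 2α = 53.13°  →  invalid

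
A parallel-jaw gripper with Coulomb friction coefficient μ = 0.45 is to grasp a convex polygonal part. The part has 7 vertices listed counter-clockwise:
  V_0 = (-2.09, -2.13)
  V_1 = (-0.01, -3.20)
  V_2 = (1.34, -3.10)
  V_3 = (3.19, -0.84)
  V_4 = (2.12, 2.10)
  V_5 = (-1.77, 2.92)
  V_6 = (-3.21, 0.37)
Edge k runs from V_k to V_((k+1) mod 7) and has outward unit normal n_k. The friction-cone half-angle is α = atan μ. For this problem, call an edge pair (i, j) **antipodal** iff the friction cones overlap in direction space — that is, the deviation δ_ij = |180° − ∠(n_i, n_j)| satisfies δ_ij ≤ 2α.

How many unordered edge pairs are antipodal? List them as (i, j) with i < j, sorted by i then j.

count = 5; pairs: (0,3), (0,4), (1,4), (2,5), (3,6)

α = atan 0.45 = 24.23°;  2α = 48.46°
n_0 = (-0.4574, -0.8892)
n_1 = (+0.0739, -0.9973)
n_2 = (+0.7738, -0.6334)
n_3 = (+0.9397, +0.3420)
n_4 = (+0.2063, +0.9785)
n_5 = (-0.8708, +0.4917)
n_6 = (-0.9126, -0.4088)
  (0,1): δ = 148.54°  ·
  (0,2): δ = 102.08°  ·
  (0,3): δ = 42.78°  ✓
  (0,4): δ = 15.32°  ✓
  (0,5): δ = 87.77°  ·
  (0,6): δ = 141.35°  ·
  (1,2): δ = 133.54°  ·
  (1,3): δ = 74.24°  ·
  (1,4): δ = 16.14°  ✓
  (1,5): δ = 56.31°  ·
  (1,6): δ = 109.90°  ·
  (2,3): δ = 120.70°  ·
  (2,4): δ = 62.60°  ·
  (2,5): δ = 9.85°  ✓
  (2,6): δ = 63.44°  ·
  (3,4): δ = 121.90°  ·
  (3,5): δ = 49.45°  ·
  (3,6): δ = 4.13°  ✓
  (4,5): δ = 107.55°  ·
  (4,6): δ = 53.96°  ·
  (5,6): δ = 126.41°  ·
antipodal pairs: 5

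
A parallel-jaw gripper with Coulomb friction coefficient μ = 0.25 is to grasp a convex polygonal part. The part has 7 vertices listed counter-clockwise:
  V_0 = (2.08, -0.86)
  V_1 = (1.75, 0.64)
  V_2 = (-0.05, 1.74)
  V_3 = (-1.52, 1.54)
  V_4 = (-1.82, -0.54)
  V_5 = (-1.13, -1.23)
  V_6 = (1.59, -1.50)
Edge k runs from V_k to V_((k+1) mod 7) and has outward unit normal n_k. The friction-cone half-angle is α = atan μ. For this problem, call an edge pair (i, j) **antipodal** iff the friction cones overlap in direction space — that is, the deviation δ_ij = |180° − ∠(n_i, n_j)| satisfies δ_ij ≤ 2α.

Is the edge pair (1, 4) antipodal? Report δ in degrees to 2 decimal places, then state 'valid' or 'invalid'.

α = atan 0.25 = 14.04°;  2α = 28.07°
edge 1: e_1 = (-1.80, +1.10);  n_1 = (+0.5215, +0.8533)
edge 4: e_4 = (+0.69, -0.69);  n_4 = (-0.7071, -0.7071)
∠(n_1, n_4) = 166.43°
δ = |180° − 166.43°| = 13.57°
13.57° ≤ 2α = 28.07°  →  valid

δ = 13.57°, valid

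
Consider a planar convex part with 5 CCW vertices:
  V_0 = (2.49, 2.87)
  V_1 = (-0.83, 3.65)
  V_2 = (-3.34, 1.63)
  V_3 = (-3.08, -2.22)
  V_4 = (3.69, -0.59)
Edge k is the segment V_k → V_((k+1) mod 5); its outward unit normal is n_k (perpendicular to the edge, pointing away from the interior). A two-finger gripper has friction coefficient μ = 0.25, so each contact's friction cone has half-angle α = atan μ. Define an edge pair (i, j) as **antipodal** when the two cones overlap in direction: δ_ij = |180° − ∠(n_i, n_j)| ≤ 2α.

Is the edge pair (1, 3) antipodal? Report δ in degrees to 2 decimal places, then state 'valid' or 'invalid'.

δ = 25.29°, valid

α = atan 0.25 = 14.04°;  2α = 28.07°
edge 1: e_1 = (-2.51, -2.02);  n_1 = (-0.6270, +0.7790)
edge 3: e_3 = (+6.77, +1.63);  n_3 = (+0.2341, -0.9722)
∠(n_1, n_3) = 154.71°
δ = |180° − 154.71°| = 25.29°
25.29° ≤ 2α = 28.07°  →  valid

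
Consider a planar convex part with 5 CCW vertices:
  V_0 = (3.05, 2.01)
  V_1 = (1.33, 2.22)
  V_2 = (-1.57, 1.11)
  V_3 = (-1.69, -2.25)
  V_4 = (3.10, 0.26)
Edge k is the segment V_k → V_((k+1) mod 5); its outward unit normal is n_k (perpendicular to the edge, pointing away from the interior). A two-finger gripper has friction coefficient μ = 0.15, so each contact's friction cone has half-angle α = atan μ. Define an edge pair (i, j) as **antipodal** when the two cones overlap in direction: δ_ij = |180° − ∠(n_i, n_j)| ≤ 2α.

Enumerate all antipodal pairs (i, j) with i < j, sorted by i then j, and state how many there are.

count = 2; pairs: (1,3), (2,4)

α = atan 0.15 = 8.53°;  2α = 17.06°
n_0 = (+0.1212, +0.9926)
n_1 = (-0.3575, +0.9339)
n_2 = (-0.9994, +0.0357)
n_3 = (+0.4641, -0.8858)
n_4 = (+0.9996, +0.0286)
  (0,1): δ = 152.09°  ·
  (0,2): δ = 85.08°  ·
  (0,3): δ = 34.62°  ·
  (0,4): δ = 98.60°  ·
  (1,2): δ = 112.99°  ·
  (1,3): δ = 6.71°  ✓
  (1,4): δ = 70.69°  ·
  (2,3): δ = 60.30°  ·
  (2,4): δ = 3.68°  ✓
  (3,4): δ = 116.02°  ·
antipodal pairs: 2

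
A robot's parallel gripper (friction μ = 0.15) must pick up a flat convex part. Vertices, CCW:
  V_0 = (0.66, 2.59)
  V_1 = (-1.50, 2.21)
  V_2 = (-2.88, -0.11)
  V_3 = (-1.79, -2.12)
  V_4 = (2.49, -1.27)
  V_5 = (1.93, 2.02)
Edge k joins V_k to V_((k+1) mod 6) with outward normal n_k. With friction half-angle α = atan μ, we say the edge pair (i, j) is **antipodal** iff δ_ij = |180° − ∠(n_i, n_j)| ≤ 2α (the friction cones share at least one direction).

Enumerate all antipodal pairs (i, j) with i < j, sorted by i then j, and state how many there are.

count = 1; pairs: (0,3)

α = atan 0.15 = 8.53°;  2α = 17.06°
n_0 = (-0.1733, +0.9849)
n_1 = (-0.8594, +0.5112)
n_2 = (-0.8791, -0.4767)
n_3 = (+0.1948, -0.9808)
n_4 = (+0.9858, +0.1678)
n_5 = (+0.4095, +0.9123)
  (0,1): δ = 130.72°  ·
  (0,2): δ = 71.51°  ·
  (0,3): δ = 1.25°  ✓
  (0,4): δ = 89.68°  ·
  (0,5): δ = 145.85°  ·
  (1,2): δ = 120.78°  ·
  (1,3): δ = 48.02°  ·
  (1,4): δ = 40.41°  ·
  (1,5): δ = 96.57°  ·
  (2,3): δ = 107.24°  ·
  (2,4): δ = 18.81°  ·
  (2,5): δ = 37.36°  ·
  (3,4): δ = 91.57°  ·
  (3,5): δ = 35.40°  ·
  (4,5): δ = 123.83°  ·
antipodal pairs: 1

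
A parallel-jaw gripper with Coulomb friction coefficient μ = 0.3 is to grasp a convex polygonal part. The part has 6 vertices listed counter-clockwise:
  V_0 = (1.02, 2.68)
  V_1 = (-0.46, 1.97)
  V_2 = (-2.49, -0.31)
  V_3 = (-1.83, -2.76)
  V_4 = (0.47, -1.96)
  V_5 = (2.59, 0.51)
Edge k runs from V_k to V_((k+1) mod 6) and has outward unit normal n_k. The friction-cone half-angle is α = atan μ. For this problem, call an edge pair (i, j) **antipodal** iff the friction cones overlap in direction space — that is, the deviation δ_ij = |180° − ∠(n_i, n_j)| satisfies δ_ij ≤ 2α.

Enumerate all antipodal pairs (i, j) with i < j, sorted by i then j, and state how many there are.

count = 5; pairs: (0,3), (0,4), (1,3), (1,4), (2,5)

α = atan 0.3 = 16.70°;  2α = 33.40°
n_0 = (-0.4325, +0.9016)
n_1 = (-0.7469, +0.6650)
n_2 = (-0.9656, -0.2601)
n_3 = (+0.3285, -0.9445)
n_4 = (+0.7588, -0.6513)
n_5 = (+0.8102, +0.5862)
  (0,1): δ = 157.31°  ·
  (0,2): δ = 100.55°  ·
  (0,3): δ = 6.45°  ✓
  (0,4): δ = 23.73°  ✓
  (0,5): δ = 100.26°  ·
  (1,2): δ = 123.24°  ·
  (1,3): δ = 29.14°  ✓
  (1,4): δ = 1.04°  ✓
  (1,5): δ = 77.57°  ·
  (2,3): δ = 85.90°  ·
  (2,4): δ = 55.72°  ·
  (2,5): δ = 20.81°  ✓
  (3,4): δ = 149.82°  ·
  (3,5): δ = 73.29°  ·
  (4,5): δ = 103.47°  ·
antipodal pairs: 5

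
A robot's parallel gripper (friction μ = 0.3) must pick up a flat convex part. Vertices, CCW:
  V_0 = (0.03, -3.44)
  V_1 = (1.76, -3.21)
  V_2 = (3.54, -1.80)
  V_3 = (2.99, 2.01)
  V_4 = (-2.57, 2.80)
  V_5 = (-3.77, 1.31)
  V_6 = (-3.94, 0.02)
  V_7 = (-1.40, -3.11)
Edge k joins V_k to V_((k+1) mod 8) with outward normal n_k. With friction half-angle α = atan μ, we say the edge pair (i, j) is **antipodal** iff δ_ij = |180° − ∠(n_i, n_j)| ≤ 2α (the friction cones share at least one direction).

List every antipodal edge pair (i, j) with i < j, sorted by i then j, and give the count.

α = atan 0.3 = 16.70°;  2α = 33.40°
n_0 = (+0.1318, -0.9913)
n_1 = (+0.6209, -0.7839)
n_2 = (+0.9897, +0.1429)
n_3 = (+0.1407, +0.9901)
n_4 = (-0.7788, +0.6272)
n_5 = (-0.9914, +0.1307)
n_6 = (-0.7765, -0.6301)
n_7 = (-0.2249, -0.9744)
  (0,1): δ = 149.19°  ·
  (0,2): δ = 89.36°  ·
  (0,3): δ = 15.66°  ✓
  (0,4): δ = 43.58°  ·
  (0,5): δ = 74.92°  ·
  (0,6): δ = 121.49°  ·
  (0,7): δ = 159.43°  ·
  (1,2): δ = 120.17°  ·
  (1,3): δ = 46.47°  ·
  (1,4): δ = 12.77°  ✓
  (1,5): δ = 44.11°  ·
  (1,6): δ = 90.68°  ·
  (1,7): δ = 128.62°  ·
  (2,3): δ = 106.30°  ·
  (2,4): δ = 47.06°  ·
  (2,5): δ = 15.72°  ✓
  (2,6): δ = 30.85°  ✓
  (2,7): δ = 68.79°  ·
  (3,4): δ = 120.76°  ·
  (3,5): δ = 89.42°  ·
  (3,6): δ = 42.85°  ·
  (3,7): δ = 4.91°  ✓
  (4,5): δ = 148.66°  ·
  (4,6): δ = 102.09°  ·
  (4,7): δ = 64.15°  ·
  (5,6): δ = 133.43°  ·
  (5,7): δ = 95.49°  ·
  (6,7): δ = 142.05°  ·
antipodal pairs: 5

count = 5; pairs: (0,3), (1,4), (2,5), (2,6), (3,7)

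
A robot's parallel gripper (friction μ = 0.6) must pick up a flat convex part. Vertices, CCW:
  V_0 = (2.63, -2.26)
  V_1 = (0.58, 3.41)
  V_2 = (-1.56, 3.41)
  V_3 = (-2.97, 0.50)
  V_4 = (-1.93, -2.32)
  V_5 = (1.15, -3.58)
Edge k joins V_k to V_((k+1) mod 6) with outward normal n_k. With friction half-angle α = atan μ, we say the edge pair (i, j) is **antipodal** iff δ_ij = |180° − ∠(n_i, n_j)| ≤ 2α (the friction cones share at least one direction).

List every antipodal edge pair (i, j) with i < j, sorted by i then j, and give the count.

count = 6; pairs: (0,2), (0,3), (0,4), (1,4), (1,5), (2,5)

α = atan 0.6 = 30.96°;  2α = 61.93°
n_0 = (+0.9404, +0.3400)
n_1 = (+0.0000, +1.0000)
n_2 = (-0.8999, +0.4360)
n_3 = (-0.9382, -0.3460)
n_4 = (-0.3786, -0.9255)
n_5 = (+0.6656, -0.7463)
  (0,1): δ = 109.88°  ·
  (0,2): δ = 45.73°  ✓
  (0,3): δ = 0.37°  ✓
  (0,4): δ = 47.87°  ✓
  (0,5): δ = 111.85°  ·
  (1,2): δ = 115.85°  ·
  (1,3): δ = 69.76°  ·
  (1,4): δ = 22.25°  ✓
  (1,5): δ = 41.73°  ✓
  (2,3): δ = 133.90°  ·
  (2,4): δ = 86.40°  ·
  (2,5): δ = 22.42°  ✓
  (3,4): δ = 132.49°  ·
  (3,5): δ = 68.51°  ·
  (4,5): δ = 116.02°  ·
antipodal pairs: 6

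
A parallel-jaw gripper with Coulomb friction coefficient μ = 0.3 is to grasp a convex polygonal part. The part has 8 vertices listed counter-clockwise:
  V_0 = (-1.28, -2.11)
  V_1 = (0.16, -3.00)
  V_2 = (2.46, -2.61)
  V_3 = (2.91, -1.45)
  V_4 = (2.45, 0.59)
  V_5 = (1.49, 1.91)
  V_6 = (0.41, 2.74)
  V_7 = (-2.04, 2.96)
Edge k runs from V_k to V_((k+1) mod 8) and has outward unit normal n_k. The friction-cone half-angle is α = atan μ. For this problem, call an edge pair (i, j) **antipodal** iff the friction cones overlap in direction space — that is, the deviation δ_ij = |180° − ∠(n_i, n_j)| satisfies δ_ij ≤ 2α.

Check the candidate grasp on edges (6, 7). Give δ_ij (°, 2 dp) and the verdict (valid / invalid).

α = atan 0.3 = 16.70°;  2α = 33.40°
edge 6: e_6 = (-2.45, +0.22);  n_6 = (+0.0894, +0.9960)
edge 7: e_7 = (+0.76, -5.07);  n_7 = (-0.9890, -0.1482)
∠(n_6, n_7) = 103.66°
δ = |180° − 103.66°| = 76.34°
76.34° > 2α = 33.40°  →  invalid

δ = 76.34°, invalid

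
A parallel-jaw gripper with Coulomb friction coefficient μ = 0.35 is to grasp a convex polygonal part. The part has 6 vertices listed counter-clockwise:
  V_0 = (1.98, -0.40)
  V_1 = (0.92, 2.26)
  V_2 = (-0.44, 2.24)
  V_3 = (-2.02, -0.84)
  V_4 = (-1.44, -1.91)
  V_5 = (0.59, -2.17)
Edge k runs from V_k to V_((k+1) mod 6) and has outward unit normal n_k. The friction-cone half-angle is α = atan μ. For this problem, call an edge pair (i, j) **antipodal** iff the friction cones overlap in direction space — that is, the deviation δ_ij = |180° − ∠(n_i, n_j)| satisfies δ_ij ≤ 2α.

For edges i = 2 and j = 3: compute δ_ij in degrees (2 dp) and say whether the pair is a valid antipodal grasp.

δ = 124.38°, invalid

α = atan 0.35 = 19.29°;  2α = 38.58°
edge 2: e_2 = (-1.58, -3.08);  n_2 = (-0.8898, +0.4564)
edge 3: e_3 = (+0.58, -1.07);  n_3 = (-0.8791, -0.4765)
∠(n_2, n_3) = 55.62°
δ = |180° − 55.62°| = 124.38°
124.38° > 2α = 38.58°  →  invalid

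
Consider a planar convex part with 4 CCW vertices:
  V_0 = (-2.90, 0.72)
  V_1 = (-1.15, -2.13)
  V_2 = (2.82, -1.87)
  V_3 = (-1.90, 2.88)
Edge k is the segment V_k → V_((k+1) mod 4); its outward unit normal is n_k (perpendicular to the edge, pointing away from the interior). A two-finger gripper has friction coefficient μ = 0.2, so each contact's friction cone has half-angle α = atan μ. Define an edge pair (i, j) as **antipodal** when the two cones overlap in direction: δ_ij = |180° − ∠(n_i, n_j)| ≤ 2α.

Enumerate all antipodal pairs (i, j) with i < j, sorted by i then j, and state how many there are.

count = 1; pairs: (0,2)

α = atan 0.2 = 11.31°;  2α = 22.62°
n_0 = (-0.8522, -0.5233)
n_1 = (+0.0654, -0.9979)
n_2 = (+0.7093, +0.7049)
n_3 = (-0.9075, +0.4201)
  (0,1): δ = 117.80°  ·
  (0,2): δ = 13.27°  ✓
  (0,3): δ = 123.61°  ·
  (1,2): δ = 48.93°  ·
  (1,3): δ = 61.41°  ·
  (2,3): δ = 69.66°  ·
antipodal pairs: 1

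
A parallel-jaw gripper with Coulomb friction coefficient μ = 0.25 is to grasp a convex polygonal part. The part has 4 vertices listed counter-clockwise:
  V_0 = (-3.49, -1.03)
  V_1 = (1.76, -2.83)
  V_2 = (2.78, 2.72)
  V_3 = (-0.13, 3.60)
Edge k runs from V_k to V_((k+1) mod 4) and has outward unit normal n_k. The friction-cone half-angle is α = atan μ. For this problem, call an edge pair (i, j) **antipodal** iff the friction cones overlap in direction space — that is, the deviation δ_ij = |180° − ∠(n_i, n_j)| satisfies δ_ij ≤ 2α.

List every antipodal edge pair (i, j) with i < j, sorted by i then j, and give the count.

α = atan 0.25 = 14.04°;  2α = 28.07°
n_0 = (-0.3243, -0.9459)
n_1 = (+0.9835, -0.1808)
n_2 = (+0.2895, +0.9572)
n_3 = (-0.8093, +0.5873)
  (0,1): δ = 81.49°  ·
  (0,2): δ = 2.10°  ✓
  (0,3): δ = 72.96°  ·
  (1,2): δ = 96.41°  ·
  (1,3): δ = 25.55°  ✓
  (2,3): δ = 109.14°  ·
antipodal pairs: 2

count = 2; pairs: (0,2), (1,3)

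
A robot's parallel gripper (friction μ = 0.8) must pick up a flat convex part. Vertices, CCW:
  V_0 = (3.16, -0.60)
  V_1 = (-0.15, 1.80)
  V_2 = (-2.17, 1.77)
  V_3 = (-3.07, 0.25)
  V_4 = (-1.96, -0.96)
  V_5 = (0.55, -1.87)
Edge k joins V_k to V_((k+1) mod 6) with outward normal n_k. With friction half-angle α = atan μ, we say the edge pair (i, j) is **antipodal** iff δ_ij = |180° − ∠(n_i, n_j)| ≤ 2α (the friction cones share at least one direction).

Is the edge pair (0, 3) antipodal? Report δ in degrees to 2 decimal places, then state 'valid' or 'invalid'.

α = atan 0.8 = 38.66°;  2α = 77.32°
edge 0: e_0 = (-3.31, +2.40);  n_0 = (+0.5870, +0.8096)
edge 3: e_3 = (+1.11, -1.21);  n_3 = (-0.7369, -0.6760)
∠(n_0, n_3) = 168.48°
δ = |180° − 168.48°| = 11.52°
11.52° ≤ 2α = 77.32°  →  valid

δ = 11.52°, valid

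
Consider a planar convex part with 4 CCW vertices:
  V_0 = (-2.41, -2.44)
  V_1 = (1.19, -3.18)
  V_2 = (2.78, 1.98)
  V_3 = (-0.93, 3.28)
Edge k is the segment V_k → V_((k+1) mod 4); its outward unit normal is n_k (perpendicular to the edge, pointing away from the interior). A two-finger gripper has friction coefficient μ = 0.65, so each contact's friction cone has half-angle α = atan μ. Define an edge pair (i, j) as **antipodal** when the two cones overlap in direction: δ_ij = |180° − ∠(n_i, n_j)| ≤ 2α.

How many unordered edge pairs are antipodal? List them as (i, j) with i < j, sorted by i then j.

count = 2; pairs: (0,2), (1,3)

α = atan 0.65 = 33.02°;  2α = 66.05°
n_0 = (-0.2013, -0.9795)
n_1 = (+0.9557, -0.2945)
n_2 = (+0.3307, +0.9437)
n_3 = (-0.9681, +0.2505)
  (0,1): δ = 95.51°  ·
  (0,2): δ = 7.70°  ✓
  (0,3): δ = 87.11°  ·
  (1,2): δ = 92.18°  ·
  (1,3): δ = 2.62°  ✓
  (2,3): δ = 85.20°  ·
antipodal pairs: 2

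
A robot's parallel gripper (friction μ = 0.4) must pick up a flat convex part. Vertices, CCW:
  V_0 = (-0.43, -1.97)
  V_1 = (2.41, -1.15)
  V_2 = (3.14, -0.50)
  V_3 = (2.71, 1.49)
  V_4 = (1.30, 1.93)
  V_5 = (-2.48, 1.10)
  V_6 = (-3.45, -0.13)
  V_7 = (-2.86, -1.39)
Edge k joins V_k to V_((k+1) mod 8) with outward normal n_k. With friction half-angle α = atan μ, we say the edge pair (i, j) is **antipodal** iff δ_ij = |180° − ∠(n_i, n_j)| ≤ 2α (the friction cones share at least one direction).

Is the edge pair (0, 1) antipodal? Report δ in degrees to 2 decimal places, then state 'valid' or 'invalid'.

δ = 154.42°, invalid

α = atan 0.4 = 21.80°;  2α = 43.60°
edge 0: e_0 = (+2.84, +0.82);  n_0 = (+0.2774, -0.9608)
edge 1: e_1 = (+0.73, +0.65);  n_1 = (+0.6650, -0.7468)
∠(n_0, n_1) = 25.58°
δ = |180° − 25.58°| = 154.42°
154.42° > 2α = 43.60°  →  invalid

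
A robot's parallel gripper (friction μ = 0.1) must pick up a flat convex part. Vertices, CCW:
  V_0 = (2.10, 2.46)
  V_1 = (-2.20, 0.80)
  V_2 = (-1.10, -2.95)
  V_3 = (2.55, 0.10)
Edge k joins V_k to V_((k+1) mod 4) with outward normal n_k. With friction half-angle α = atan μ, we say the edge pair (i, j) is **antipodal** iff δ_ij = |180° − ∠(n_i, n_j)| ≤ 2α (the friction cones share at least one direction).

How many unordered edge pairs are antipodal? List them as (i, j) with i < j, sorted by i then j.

α = atan 0.1 = 5.71°;  2α = 11.42°
n_0 = (-0.3601, +0.9329)
n_1 = (-0.9596, -0.2815)
n_2 = (+0.6412, -0.7674)
n_3 = (+0.9823, +0.1873)
  (0,1): δ = 94.76°  ·
  (0,2): δ = 18.77°  ·
  (0,3): δ = 79.69°  ·
  (1,2): δ = 66.47°  ·
  (1,3): δ = 5.55°  ✓
  (2,3): δ = 119.09°  ·
antipodal pairs: 1

count = 1; pairs: (1,3)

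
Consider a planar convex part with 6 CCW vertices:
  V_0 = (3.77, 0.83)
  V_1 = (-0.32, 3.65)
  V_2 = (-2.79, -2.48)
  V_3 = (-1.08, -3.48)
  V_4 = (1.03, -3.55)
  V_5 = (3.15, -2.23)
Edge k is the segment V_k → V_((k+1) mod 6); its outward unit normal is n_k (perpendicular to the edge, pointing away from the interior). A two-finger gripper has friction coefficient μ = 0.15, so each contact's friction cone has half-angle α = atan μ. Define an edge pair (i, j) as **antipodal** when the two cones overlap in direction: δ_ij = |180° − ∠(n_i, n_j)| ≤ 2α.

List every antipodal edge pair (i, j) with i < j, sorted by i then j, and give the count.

α = atan 0.15 = 8.53°;  2α = 17.06°
n_0 = (+0.5676, +0.8233)
n_1 = (-0.9275, +0.3737)
n_2 = (-0.5048, -0.8632)
n_3 = (-0.0332, -0.9995)
n_4 = (+0.5286, -0.8489)
n_5 = (+0.9801, -0.1986)
  (0,1): δ = 77.36°  ·
  (0,2): δ = 4.27°  ✓
  (0,3): δ = 32.69°  ·
  (0,4): δ = 66.49°  ·
  (0,5): δ = 113.13°  ·
  (1,2): δ = 98.37°  ·
  (1,3): δ = 69.95°  ·
  (1,4): δ = 36.15°  ·
  (1,5): δ = 10.49°  ✓
  (2,3): δ = 151.58°  ·
  (2,4): δ = 117.77°  ·
  (2,5): δ = 71.13°  ·
  (3,4): δ = 146.19°  ·
  (3,5): δ = 99.55°  ·
  (4,5): δ = 133.36°  ·
antipodal pairs: 2

count = 2; pairs: (0,2), (1,5)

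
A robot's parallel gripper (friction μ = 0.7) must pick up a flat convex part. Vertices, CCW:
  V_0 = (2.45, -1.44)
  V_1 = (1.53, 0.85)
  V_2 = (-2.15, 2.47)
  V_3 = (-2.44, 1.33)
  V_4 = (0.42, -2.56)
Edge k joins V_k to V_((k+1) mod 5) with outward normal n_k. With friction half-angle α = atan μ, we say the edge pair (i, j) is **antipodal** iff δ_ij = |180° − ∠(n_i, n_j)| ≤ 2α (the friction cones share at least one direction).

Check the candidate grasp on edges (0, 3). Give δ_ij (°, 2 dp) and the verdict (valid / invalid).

α = atan 0.7 = 34.99°;  2α = 69.98°
edge 0: e_0 = (-0.92, +2.29);  n_0 = (+0.9279, +0.3728)
edge 3: e_3 = (+2.86, -3.89);  n_3 = (-0.8057, -0.5924)
∠(n_0, n_3) = 165.56°
δ = |180° − 165.56°| = 14.44°
14.44° ≤ 2α = 69.98°  →  valid

δ = 14.44°, valid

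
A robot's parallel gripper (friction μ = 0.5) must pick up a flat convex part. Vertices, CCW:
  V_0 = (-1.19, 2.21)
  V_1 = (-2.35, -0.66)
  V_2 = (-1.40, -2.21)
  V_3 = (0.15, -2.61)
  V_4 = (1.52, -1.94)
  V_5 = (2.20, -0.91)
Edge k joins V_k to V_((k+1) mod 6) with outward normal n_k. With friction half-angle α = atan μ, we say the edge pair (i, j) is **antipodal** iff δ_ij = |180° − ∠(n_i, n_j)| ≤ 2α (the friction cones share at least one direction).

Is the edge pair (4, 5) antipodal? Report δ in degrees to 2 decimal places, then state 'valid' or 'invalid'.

α = atan 0.5 = 26.57°;  2α = 53.13°
edge 4: e_4 = (+0.68, +1.03);  n_4 = (+0.8345, -0.5510)
edge 5: e_5 = (-3.39, +3.12);  n_5 = (+0.6772, +0.7358)
∠(n_4, n_5) = 80.81°
δ = |180° − 80.81°| = 99.19°
99.19° > 2α = 53.13°  →  invalid

δ = 99.19°, invalid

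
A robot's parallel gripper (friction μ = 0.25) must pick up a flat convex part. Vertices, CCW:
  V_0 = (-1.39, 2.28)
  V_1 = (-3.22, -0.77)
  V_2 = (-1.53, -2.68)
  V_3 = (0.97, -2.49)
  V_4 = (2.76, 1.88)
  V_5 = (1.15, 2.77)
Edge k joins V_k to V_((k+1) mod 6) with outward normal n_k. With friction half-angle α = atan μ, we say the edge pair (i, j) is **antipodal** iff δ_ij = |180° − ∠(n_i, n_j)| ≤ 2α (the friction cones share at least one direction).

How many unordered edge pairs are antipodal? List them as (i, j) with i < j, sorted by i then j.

count = 3; pairs: (0,3), (1,4), (2,5)

α = atan 0.25 = 14.04°;  2α = 28.07°
n_0 = (-0.8575, +0.5145)
n_1 = (-0.7489, -0.6627)
n_2 = (+0.0758, -0.9971)
n_3 = (+0.9254, -0.3790)
n_4 = (+0.4838, +0.8752)
n_5 = (-0.1894, +0.9819)
  (0,1): δ = 107.53°  ·
  (0,2): δ = 54.69°  ·
  (0,3): δ = 8.69°  ✓
  (0,4): δ = 92.03°  ·
  (0,5): δ = 131.88°  ·
  (1,2): δ = 127.16°  ·
  (1,3): δ = 63.78°  ·
  (1,4): δ = 19.56°  ✓
  (1,5): δ = 59.42°  ·
  (2,3): δ = 116.62°  ·
  (2,4): δ = 33.28°  ·
  (2,5): δ = 6.57°  ✓
  (3,4): δ = 96.66°  ·
  (3,5): δ = 56.81°  ·
  (4,5): δ = 140.15°  ·
antipodal pairs: 3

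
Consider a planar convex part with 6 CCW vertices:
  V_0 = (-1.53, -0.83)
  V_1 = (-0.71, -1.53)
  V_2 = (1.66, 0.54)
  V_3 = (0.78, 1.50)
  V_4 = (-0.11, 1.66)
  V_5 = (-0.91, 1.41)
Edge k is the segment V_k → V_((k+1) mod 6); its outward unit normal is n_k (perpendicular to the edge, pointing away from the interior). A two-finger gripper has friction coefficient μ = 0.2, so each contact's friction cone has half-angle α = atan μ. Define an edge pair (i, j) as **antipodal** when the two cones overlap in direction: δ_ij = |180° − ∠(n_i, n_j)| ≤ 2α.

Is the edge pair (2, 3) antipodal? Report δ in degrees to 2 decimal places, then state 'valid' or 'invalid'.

α = atan 0.2 = 11.31°;  2α = 22.62°
edge 2: e_2 = (-0.88, +0.96);  n_2 = (+0.7372, +0.6757)
edge 3: e_3 = (-0.89, +0.16);  n_3 = (+0.1769, +0.9842)
∠(n_2, n_3) = 37.30°
δ = |180° − 37.30°| = 142.70°
142.70° > 2α = 22.62°  →  invalid

δ = 142.70°, invalid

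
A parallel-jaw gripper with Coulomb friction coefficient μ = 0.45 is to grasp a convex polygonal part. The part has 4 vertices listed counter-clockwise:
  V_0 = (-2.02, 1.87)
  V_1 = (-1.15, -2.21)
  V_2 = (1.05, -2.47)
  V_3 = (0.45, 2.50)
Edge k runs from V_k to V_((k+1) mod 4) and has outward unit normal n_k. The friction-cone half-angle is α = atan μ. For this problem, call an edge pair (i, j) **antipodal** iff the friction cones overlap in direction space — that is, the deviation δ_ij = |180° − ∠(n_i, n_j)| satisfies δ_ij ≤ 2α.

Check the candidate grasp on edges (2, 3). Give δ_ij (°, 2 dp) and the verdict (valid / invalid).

α = atan 0.45 = 24.23°;  2α = 48.46°
edge 2: e_2 = (-0.60, +4.97);  n_2 = (+0.9928, +0.1199)
edge 3: e_3 = (-2.47, -0.63);  n_3 = (-0.2471, +0.9690)
∠(n_2, n_3) = 97.43°
δ = |180° − 97.43°| = 82.57°
82.57° > 2α = 48.46°  →  invalid

δ = 82.57°, invalid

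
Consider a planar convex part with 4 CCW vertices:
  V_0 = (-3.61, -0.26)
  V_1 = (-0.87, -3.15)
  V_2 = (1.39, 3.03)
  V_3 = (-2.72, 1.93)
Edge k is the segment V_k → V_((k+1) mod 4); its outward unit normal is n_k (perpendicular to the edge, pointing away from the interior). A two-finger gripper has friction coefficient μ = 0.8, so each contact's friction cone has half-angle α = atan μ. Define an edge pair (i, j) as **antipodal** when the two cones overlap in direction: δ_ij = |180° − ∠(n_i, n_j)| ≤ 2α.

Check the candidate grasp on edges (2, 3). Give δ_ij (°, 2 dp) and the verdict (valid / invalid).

δ = 127.10°, invalid

α = atan 0.8 = 38.66°;  2α = 77.32°
edge 2: e_2 = (-4.11, -1.10);  n_2 = (-0.2585, +0.9660)
edge 3: e_3 = (-0.89, -2.19);  n_3 = (-0.9264, +0.3765)
∠(n_2, n_3) = 52.90°
δ = |180° − 52.90°| = 127.10°
127.10° > 2α = 77.32°  →  invalid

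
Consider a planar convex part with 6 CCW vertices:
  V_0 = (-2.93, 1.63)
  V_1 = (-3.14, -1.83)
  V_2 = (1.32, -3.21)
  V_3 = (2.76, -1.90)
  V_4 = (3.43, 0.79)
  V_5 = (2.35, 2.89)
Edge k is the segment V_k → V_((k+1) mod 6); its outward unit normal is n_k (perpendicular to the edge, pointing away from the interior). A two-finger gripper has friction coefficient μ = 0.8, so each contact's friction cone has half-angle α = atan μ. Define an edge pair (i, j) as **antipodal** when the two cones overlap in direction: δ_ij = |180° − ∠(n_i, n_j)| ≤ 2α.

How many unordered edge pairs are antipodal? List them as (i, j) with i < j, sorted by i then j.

count = 7; pairs: (0,2), (0,3), (0,4), (1,4), (1,5), (2,5), (3,5)

α = atan 0.8 = 38.66°;  2α = 77.32°
n_0 = (-0.9982, +0.0606)
n_1 = (-0.2956, -0.9553)
n_2 = (+0.6729, -0.7397)
n_3 = (+0.9704, -0.2417)
n_4 = (+0.8893, +0.4573)
n_5 = (-0.2321, +0.9727)
  (0,1): δ = 103.72°  ·
  (0,2): δ = 44.23°  ✓
  (0,3): δ = 10.51°  ✓
  (0,4): δ = 30.69°  ✓
  (0,5): δ = 106.90°  ·
  (1,2): δ = 120.51°  ·
  (1,3): δ = 86.79°  ·
  (1,4): δ = 45.59°  ✓
  (1,5): δ = 30.61°  ✓
  (2,3): δ = 146.28°  ·
  (2,4): δ = 105.08°  ·
  (2,5): δ = 28.87°  ✓
  (3,4): δ = 138.80°  ·
  (3,5): δ = 62.59°  ✓
  (4,5): δ = 103.79°  ·
antipodal pairs: 7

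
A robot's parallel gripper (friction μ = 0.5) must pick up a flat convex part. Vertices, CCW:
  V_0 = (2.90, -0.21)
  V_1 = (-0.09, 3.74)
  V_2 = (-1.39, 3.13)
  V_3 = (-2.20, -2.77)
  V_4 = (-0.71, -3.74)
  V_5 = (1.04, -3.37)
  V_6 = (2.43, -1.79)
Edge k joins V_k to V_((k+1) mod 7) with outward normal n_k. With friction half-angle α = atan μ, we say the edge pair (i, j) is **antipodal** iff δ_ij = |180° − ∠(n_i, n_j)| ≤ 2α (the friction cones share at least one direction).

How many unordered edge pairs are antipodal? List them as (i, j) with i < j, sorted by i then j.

α = atan 0.5 = 26.57°;  2α = 53.13°
n_0 = (+0.7973, +0.6035)
n_1 = (-0.4248, +0.9053)
n_2 = (-0.9907, +0.1360)
n_3 = (-0.5456, -0.8381)
n_4 = (+0.2069, -0.9784)
n_5 = (+0.7508, -0.6605)
n_6 = (+0.9585, -0.2851)
  (0,1): δ = 101.99°  ·
  (0,2): δ = 44.94°  ✓
  (0,3): δ = 19.81°  ✓
  (0,4): δ = 64.81°  ·
  (0,5): δ = 101.54°  ·
  (0,6): δ = 126.31°  ·
  (1,2): δ = 122.95°  ·
  (1,3): δ = 58.20°  ·
  (1,4): δ = 13.20°  ✓
  (1,5): δ = 23.52°  ✓
  (1,6): δ = 48.30°  ✓
  (2,3): δ = 115.25°  ·
  (2,4): δ = 70.24°  ·
  (2,5): δ = 33.52°  ✓
  (2,6): δ = 8.75°  ✓
  (3,4): δ = 135.00°  ·
  (3,5): δ = 98.28°  ·
  (3,6): δ = 73.50°  ·
  (4,5): δ = 143.28°  ·
  (4,6): δ = 118.50°  ·
  (5,6): δ = 155.23°  ·
antipodal pairs: 7

count = 7; pairs: (0,2), (0,3), (1,4), (1,5), (1,6), (2,5), (2,6)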